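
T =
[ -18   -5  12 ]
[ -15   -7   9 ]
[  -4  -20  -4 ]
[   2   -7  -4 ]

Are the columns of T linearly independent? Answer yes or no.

no

Row reduce T to echelon form.
R2 ← R2 − (5/6)·R1: [0, -17/6, -1]
R3 ← R3 − (2/9)·R1: [0, -170/9, -20/3]
R4 ← R4 + (1/9)·R1: [0, -68/9, -8/3]
R3 ← R3 − (20/3)·R2: [0, 0, 0]
R4 ← R4 − (8/3)·R2: [0, 0, 0]
2 pivots among 3 columns.
Only 2 < 3 pivot columns, so the columns are linearly dependent.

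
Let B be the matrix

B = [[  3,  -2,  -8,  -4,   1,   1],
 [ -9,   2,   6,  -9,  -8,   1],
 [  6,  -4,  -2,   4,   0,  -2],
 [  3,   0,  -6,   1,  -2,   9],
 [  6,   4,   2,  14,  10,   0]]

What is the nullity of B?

1

Row reduce to echelon form.
R2 ← R2 + (3)·R1: [0, -4, -18, -21, -5, 4]
R3 ← R3 − (2)·R1: [0, 0, 14, 12, -2, -4]
R4 ← R4 − R1: [0, 2, 2, 5, -3, 8]
R5 ← R5 − (2)·R1: [0, 8, 18, 22, 8, -2]
R4 ← R4 + (1/2)·R2: [0, 0, -7, -11/2, -11/2, 10]
R5 ← R5 + (2)·R2: [0, 0, -18, -20, -2, 6]
R4 ← R4 + (1/2)·R3: [0, 0, 0, 1/2, -13/2, 8]
R5 ← R5 + (9/7)·R3: [0, 0, 0, -32/7, -32/7, 6/7]
R5 ← R5 + (64/7)·R4: [0, 0, 0, 0, -64, 74]
5 nonzero rows, so rank(B) = 5.
B has 6 columns; by rank–nullity, nullity = 6 − 5 = 1.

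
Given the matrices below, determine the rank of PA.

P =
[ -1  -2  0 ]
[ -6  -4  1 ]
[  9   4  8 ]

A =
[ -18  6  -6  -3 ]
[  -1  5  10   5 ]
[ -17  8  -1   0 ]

First compute PA:
[[ 20, -16, -14,  -7],
 [ 95, -48,  -5,  -2],
 [-302, 138, -22,  -7]]
Now row reduce the product.
R2 ← R2 − (19/4)·R1: [0, 28, 123/2, 125/4]
R3 ← R3 + (151/10)·R1: [0, -518/5, -1167/5, -1127/10]
R3 ← R3 + (37/10)·R2: [0, 0, -117/20, 117/40]
3 nonzero rows, so rank(PA) = 3.

3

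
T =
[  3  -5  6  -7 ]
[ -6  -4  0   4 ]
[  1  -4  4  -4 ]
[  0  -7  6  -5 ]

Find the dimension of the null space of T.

Row reduce to echelon form.
R2 ← R2 + (2)·R1: [0, -14, 12, -10]
R3 ← R3 − (1/3)·R1: [0, -7/3, 2, -5/3]
R3 ← R3 − (1/6)·R2: [0, 0, 0, 0]
R4 ← R4 − (1/2)·R2: [0, 0, 0, 0]
2 nonzero rows, so rank(T) = 2.
T has 4 columns; by rank–nullity, nullity = 4 − 2 = 2.

2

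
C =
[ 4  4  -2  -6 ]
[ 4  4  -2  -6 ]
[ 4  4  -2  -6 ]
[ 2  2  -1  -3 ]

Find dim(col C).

Row reduce to echelon form.
R2 ← R2 − R1: [0, 0, 0, 0]
R3 ← R3 − R1: [0, 0, 0, 0]
R4 ← R4 − (1/2)·R1: [0, 0, 0, 0]
Echelon form has 1 nonzero row, so rank(C) = 1.
The column space has dimension equal to the rank: 1.

1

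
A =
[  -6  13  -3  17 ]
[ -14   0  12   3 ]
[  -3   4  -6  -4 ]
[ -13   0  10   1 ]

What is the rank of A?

Row reduce to echelon form.
R2 ← R2 − (7/3)·R1: [0, -91/3, 19, -110/3]
R3 ← R3 − (1/2)·R1: [0, -5/2, -9/2, -25/2]
R4 ← R4 − (13/6)·R1: [0, -169/6, 33/2, -215/6]
R3 ← R3 − (15/182)·R2: [0, 0, -552/91, -1725/182]
R4 ← R4 − (13/14)·R2: [0, 0, -8/7, -25/14]
R4 ← R4 − (13/69)·R3: [0, 0, 0, 0]
Echelon form has 3 nonzero rows, so rank(A) = 3.

3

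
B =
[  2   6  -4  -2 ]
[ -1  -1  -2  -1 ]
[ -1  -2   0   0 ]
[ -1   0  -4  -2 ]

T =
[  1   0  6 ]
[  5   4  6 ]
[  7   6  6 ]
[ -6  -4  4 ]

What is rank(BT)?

2

First compute BT:
[[ 16,   8,  16],
 [-14, -12, -28],
 [-11,  -8, -18],
 [-17, -16, -38]]
Now row reduce the product.
R2 ← R2 + (7/8)·R1: [0, -5, -14]
R3 ← R3 + (11/16)·R1: [0, -5/2, -7]
R4 ← R4 + (17/16)·R1: [0, -15/2, -21]
R3 ← R3 − (1/2)·R2: [0, 0, 0]
R4 ← R4 − (3/2)·R2: [0, 0, 0]
2 nonzero rows, so rank(BT) = 2.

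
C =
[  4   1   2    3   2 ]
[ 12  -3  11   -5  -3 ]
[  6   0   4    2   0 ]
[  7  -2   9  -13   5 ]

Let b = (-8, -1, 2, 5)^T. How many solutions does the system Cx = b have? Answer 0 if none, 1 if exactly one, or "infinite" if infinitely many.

0

Row reduce the augmented matrix [C | b].
R2 ← R2 − (3)·R1: [0, -6, 5, -14, -9, 23]
R3 ← R3 − (3/2)·R1: [0, -3/2, 1, -5/2, -3, 14]
R4 ← R4 − (7/4)·R1: [0, -15/4, 11/2, -73/4, 3/2, 19]
R3 ← R3 − (1/4)·R2: [0, 0, -1/4, 1, -3/4, 33/4]
R4 ← R4 − (5/8)·R2: [0, 0, 19/8, -19/2, 57/8, 37/8]
R4 ← R4 + (19/2)·R3: [0, 0, 0, 0, 0, 83]
The echelon form has 4 nonzero rows; the last pivot sits in the augmented column, so rank(C) = 3 but rank([C|b]) = 4.
Since the ranks differ, the system is inconsistent.
It has no solutions.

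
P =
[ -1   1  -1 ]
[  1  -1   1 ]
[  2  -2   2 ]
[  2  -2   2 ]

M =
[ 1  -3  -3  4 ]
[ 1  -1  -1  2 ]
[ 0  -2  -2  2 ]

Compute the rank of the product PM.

1

First compute PM:
[[  0,   4,   4,  -4],
 [  0,  -4,  -4,   4],
 [  0,  -8,  -8,   8],
 [  0,  -8,  -8,   8]]
Now row reduce the product.
R2 ← R2 + R1: [0, 0, 0, 0]
R3 ← R3 + (2)·R1: [0, 0, 0, 0]
R4 ← R4 + (2)·R1: [0, 0, 0, 0]
1 nonzero row, so rank(PM) = 1.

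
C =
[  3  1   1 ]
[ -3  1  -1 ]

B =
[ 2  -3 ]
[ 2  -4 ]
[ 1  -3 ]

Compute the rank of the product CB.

First compute CB:
[[  9, -16],
 [ -5,   8]]
Now row reduce the product.
R2 ← R2 + (5/9)·R1: [0, -8/9]
2 nonzero rows, so rank(CB) = 2.

2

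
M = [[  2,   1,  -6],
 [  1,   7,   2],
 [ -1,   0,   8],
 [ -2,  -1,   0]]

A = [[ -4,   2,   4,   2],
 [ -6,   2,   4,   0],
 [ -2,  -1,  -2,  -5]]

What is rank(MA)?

2

First compute MA:
[[ -2,  12,  24,  34],
 [-50,  14,  28,  -8],
 [-12, -10, -20, -42],
 [ 14,  -6, -12,  -4]]
Now row reduce the product.
R2 ← R2 − (25)·R1: [0, -286, -572, -858]
R3 ← R3 − (6)·R1: [0, -82, -164, -246]
R4 ← R4 + (7)·R1: [0, 78, 156, 234]
R3 ← R3 − (41/143)·R2: [0, 0, 0, 0]
R4 ← R4 + (3/11)·R2: [0, 0, 0, 0]
2 nonzero rows, so rank(MA) = 2.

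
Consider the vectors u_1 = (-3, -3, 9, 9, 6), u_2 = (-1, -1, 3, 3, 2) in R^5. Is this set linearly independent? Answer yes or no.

Form the matrix with these vectors as rows and row reduce.
R2 ← R2 − (1/3)·R1: [0, 0, 0, 0, 0]
1 nonzero row, so the 2 vectors span a space of dimension 1.
Since 1 < 2, the vectors are linearly dependent.

no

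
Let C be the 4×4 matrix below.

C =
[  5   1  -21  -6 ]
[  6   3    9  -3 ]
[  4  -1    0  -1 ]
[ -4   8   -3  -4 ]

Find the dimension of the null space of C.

Row reduce to echelon form.
R2 ← R2 − (6/5)·R1: [0, 9/5, 171/5, 21/5]
R3 ← R3 − (4/5)·R1: [0, -9/5, 84/5, 19/5]
R4 ← R4 + (4/5)·R1: [0, 44/5, -99/5, -44/5]
R3 ← R3 + R2: [0, 0, 51, 8]
R4 ← R4 − (44/9)·R2: [0, 0, -187, -88/3]
R4 ← R4 + (11/3)·R3: [0, 0, 0, 0]
3 nonzero rows, so rank(C) = 3.
C has 4 columns; by rank–nullity, nullity = 4 − 3 = 1.

1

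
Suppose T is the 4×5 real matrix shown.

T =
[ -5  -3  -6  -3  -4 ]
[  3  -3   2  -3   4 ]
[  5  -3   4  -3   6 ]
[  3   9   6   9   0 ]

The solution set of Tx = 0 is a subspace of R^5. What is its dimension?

3

Row reduce to echelon form.
R2 ← R2 + (3/5)·R1: [0, -24/5, -8/5, -24/5, 8/5]
R3 ← R3 + R1: [0, -6, -2, -6, 2]
R4 ← R4 + (3/5)·R1: [0, 36/5, 12/5, 36/5, -12/5]
R3 ← R3 − (5/4)·R2: [0, 0, 0, 0, 0]
R4 ← R4 + (3/2)·R2: [0, 0, 0, 0, 0]
2 nonzero rows, so rank(T) = 2.
T has 5 columns; by rank–nullity, nullity = 5 − 2 = 3.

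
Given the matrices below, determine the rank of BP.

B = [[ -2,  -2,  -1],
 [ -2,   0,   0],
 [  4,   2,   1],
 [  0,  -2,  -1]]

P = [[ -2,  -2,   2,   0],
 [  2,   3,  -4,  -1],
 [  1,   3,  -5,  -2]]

2

First compute BP:
[[ -1,  -5,   9,   4],
 [  4,   4,  -4,   0],
 [ -3,   1,  -5,  -4],
 [ -5,  -9,  13,   4]]
Now row reduce the product.
R2 ← R2 + (4)·R1: [0, -16, 32, 16]
R3 ← R3 − (3)·R1: [0, 16, -32, -16]
R4 ← R4 − (5)·R1: [0, 16, -32, -16]
R3 ← R3 + R2: [0, 0, 0, 0]
R4 ← R4 + R2: [0, 0, 0, 0]
2 nonzero rows, so rank(BP) = 2.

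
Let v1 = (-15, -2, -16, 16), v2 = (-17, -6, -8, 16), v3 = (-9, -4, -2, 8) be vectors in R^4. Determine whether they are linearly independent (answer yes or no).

no

Form the matrix with these vectors as rows and row reduce.
R2 ← R2 − (17/15)·R1: [0, -56/15, 152/15, -32/15]
R3 ← R3 − (3/5)·R1: [0, -14/5, 38/5, -8/5]
R3 ← R3 − (3/4)·R2: [0, 0, 0, 0]
2 nonzero rows, so the 3 vectors span a space of dimension 2.
Since 2 < 3, the vectors are linearly dependent.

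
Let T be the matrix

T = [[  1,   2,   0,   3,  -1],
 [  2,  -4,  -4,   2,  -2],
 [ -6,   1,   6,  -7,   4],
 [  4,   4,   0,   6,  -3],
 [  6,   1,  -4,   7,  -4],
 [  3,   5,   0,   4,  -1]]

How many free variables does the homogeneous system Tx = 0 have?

1

Row reduce to echelon form.
R2 ← R2 − (2)·R1: [0, -8, -4, -4, 0]
R3 ← R3 + (6)·R1: [0, 13, 6, 11, -2]
R4 ← R4 − (4)·R1: [0, -4, 0, -6, 1]
R5 ← R5 − (6)·R1: [0, -11, -4, -11, 2]
R6 ← R6 − (3)·R1: [0, -1, 0, -5, 2]
R3 ← R3 + (13/8)·R2: [0, 0, -1/2, 9/2, -2]
R4 ← R4 − (1/2)·R2: [0, 0, 2, -4, 1]
R5 ← R5 − (11/8)·R2: [0, 0, 3/2, -11/2, 2]
R6 ← R6 − (1/8)·R2: [0, 0, 1/2, -9/2, 2]
R4 ← R4 + (4)·R3: [0, 0, 0, 14, -7]
R5 ← R5 + (3)·R3: [0, 0, 0, 8, -4]
R6 ← R6 + R3: [0, 0, 0, 0, 0]
R5 ← R5 − (4/7)·R4: [0, 0, 0, 0, 0]
4 nonzero rows, so rank(T) = 4.
T has 5 columns; by rank–nullity, nullity = 5 − 4 = 1.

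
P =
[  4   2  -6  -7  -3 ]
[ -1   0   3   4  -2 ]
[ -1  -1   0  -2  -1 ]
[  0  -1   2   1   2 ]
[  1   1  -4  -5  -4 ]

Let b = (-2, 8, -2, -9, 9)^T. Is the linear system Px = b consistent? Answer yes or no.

no

Row reduce the augmented matrix [P | b].
R2 ← R2 + (1/4)·R1: [0, 1/2, 3/2, 9/4, -11/4, 15/2]
R3 ← R3 + (1/4)·R1: [0, -1/2, -3/2, -15/4, -7/4, -5/2]
R5 ← R5 − (1/4)·R1: [0, 1/2, -5/2, -13/4, -13/4, 19/2]
R3 ← R3 + R2: [0, 0, 0, -3/2, -9/2, 5]
R4 ← R4 + (2)·R2: [0, 0, 5, 11/2, -7/2, 6]
R5 ← R5 − R2: [0, 0, -4, -11/2, -1/2, 2]
Swap R3 ↔ R4
R5 ← R5 + (4/5)·R3: [0, 0, 0, -11/10, -33/10, 34/5]
R5 ← R5 − (11/15)·R4: [0, 0, 0, 0, 0, 47/15]
The echelon form has 5 nonzero rows; the last pivot sits in the augmented column, so rank(P) = 4 but rank([P|b]) = 5.
Since the ranks differ, the system is inconsistent.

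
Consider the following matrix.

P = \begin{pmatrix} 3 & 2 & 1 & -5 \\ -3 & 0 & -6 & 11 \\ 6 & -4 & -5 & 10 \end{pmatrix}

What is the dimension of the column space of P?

Row reduce to echelon form.
R2 ← R2 + R1: [0, 2, -5, 6]
R3 ← R3 − (2)·R1: [0, -8, -7, 20]
R3 ← R3 + (4)·R2: [0, 0, -27, 44]
Echelon form has 3 nonzero rows, so rank(P) = 3.
The column space has dimension equal to the rank: 3.

3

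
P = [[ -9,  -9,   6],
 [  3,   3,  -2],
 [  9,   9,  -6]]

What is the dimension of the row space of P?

1

Row reduce to echelon form.
R2 ← R2 + (1/3)·R1: [0, 0, 0]
R3 ← R3 + R1: [0, 0, 0]
Echelon form has 1 nonzero row, so rank(P) = 1.
The row space has dimension equal to the rank: 1.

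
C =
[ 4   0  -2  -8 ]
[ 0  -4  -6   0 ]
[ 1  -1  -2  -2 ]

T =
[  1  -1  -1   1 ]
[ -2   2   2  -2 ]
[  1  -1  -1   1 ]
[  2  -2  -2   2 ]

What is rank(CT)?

1

First compute CT:
[[-14,  14,  14, -14],
 [  2,  -2,  -2,   2],
 [ -3,   3,   3,  -3]]
Now row reduce the product.
R2 ← R2 + (1/7)·R1: [0, 0, 0, 0]
R3 ← R3 − (3/14)·R1: [0, 0, 0, 0]
1 nonzero row, so rank(CT) = 1.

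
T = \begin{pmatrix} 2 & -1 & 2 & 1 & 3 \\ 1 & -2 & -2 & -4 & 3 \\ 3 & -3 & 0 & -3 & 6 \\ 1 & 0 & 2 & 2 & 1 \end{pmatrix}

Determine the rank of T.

2

Row reduce to echelon form.
R2 ← R2 − (1/2)·R1: [0, -3/2, -3, -9/2, 3/2]
R3 ← R3 − (3/2)·R1: [0, -3/2, -3, -9/2, 3/2]
R4 ← R4 − (1/2)·R1: [0, 1/2, 1, 3/2, -1/2]
R3 ← R3 − R2: [0, 0, 0, 0, 0]
R4 ← R4 + (1/3)·R2: [0, 0, 0, 0, 0]
Echelon form has 2 nonzero rows, so rank(T) = 2.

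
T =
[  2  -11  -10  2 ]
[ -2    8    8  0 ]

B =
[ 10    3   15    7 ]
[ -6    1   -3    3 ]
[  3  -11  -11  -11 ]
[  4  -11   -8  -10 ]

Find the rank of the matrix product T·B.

First compute TB:
[[ 64,  83, 157,  71],
 [-44, -86, -142, -78]]
Now row reduce the product.
R2 ← R2 + (11/16)·R1: [0, -463/16, -545/16, -467/16]
2 nonzero rows, so rank(TB) = 2.

2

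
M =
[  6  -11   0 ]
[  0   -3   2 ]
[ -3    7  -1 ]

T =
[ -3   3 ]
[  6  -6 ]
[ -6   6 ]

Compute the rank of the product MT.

First compute MT:
[[-84,  84],
 [-30,  30],
 [ 57, -57]]
Now row reduce the product.
R2 ← R2 − (5/14)·R1: [0, 0]
R3 ← R3 + (19/28)·R1: [0, 0]
1 nonzero row, so rank(MT) = 1.

1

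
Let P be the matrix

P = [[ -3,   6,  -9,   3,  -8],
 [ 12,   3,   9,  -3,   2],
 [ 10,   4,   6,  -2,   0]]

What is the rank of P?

Row reduce to echelon form.
R2 ← R2 + (4)·R1: [0, 27, -27, 9, -30]
R3 ← R3 + (10/3)·R1: [0, 24, -24, 8, -80/3]
R3 ← R3 − (8/9)·R2: [0, 0, 0, 0, 0]
Echelon form has 2 nonzero rows, so rank(P) = 2.

2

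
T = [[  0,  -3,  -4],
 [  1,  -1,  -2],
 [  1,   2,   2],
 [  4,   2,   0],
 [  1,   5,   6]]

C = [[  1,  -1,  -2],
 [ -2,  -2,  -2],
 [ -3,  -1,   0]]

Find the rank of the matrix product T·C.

2

First compute TC:
[[ 18,  10,   6],
 [  9,   3,   0],
 [ -9,  -7,  -6],
 [  0,  -8, -12],
 [-27, -17, -12]]
Now row reduce the product.
R2 ← R2 − (1/2)·R1: [0, -2, -3]
R3 ← R3 + (1/2)·R1: [0, -2, -3]
R5 ← R5 + (3/2)·R1: [0, -2, -3]
R3 ← R3 − R2: [0, 0, 0]
R4 ← R4 − (4)·R2: [0, 0, 0]
R5 ← R5 − R2: [0, 0, 0]
2 nonzero rows, so rank(TC) = 2.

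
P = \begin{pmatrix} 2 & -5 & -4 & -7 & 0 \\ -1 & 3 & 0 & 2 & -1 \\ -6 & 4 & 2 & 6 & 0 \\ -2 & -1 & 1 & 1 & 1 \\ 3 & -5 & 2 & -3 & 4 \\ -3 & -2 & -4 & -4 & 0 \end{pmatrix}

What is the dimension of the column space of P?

Row reduce to echelon form.
R2 ← R2 + (1/2)·R1: [0, 1/2, -2, -3/2, -1]
R3 ← R3 + (3)·R1: [0, -11, -10, -15, 0]
R4 ← R4 + R1: [0, -6, -3, -6, 1]
R5 ← R5 − (3/2)·R1: [0, 5/2, 8, 15/2, 4]
R6 ← R6 + (3/2)·R1: [0, -19/2, -10, -29/2, 0]
R3 ← R3 + (22)·R2: [0, 0, -54, -48, -22]
R4 ← R4 + (12)·R2: [0, 0, -27, -24, -11]
R5 ← R5 − (5)·R2: [0, 0, 18, 15, 9]
R6 ← R6 + (19)·R2: [0, 0, -48, -43, -19]
R4 ← R4 − (1/2)·R3: [0, 0, 0, 0, 0]
R5 ← R5 + (1/3)·R3: [0, 0, 0, -1, 5/3]
R6 ← R6 − (8/9)·R3: [0, 0, 0, -1/3, 5/9]
Swap R4 ↔ R5
R6 ← R6 − (1/3)·R4: [0, 0, 0, 0, 0]
Echelon form has 4 nonzero rows, so rank(P) = 4.
The column space has dimension equal to the rank: 4.

4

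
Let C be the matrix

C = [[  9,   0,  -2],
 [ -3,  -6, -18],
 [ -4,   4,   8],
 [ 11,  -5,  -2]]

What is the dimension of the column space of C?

Row reduce to echelon form.
R2 ← R2 + (1/3)·R1: [0, -6, -56/3]
R3 ← R3 + (4/9)·R1: [0, 4, 64/9]
R4 ← R4 − (11/9)·R1: [0, -5, 4/9]
R3 ← R3 + (2/3)·R2: [0, 0, -16/3]
R4 ← R4 − (5/6)·R2: [0, 0, 16]
R4 ← R4 + (3)·R3: [0, 0, 0]
Echelon form has 3 nonzero rows, so rank(C) = 3.
The column space has dimension equal to the rank: 3.

3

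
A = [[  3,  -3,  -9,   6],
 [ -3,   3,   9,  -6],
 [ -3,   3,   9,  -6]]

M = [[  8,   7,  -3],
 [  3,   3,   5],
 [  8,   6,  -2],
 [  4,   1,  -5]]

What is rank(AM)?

1

First compute AM:
[[-33, -36, -36],
 [ 33,  36,  36],
 [ 33,  36,  36]]
Now row reduce the product.
R2 ← R2 + R1: [0, 0, 0]
R3 ← R3 + R1: [0, 0, 0]
1 nonzero row, so rank(AM) = 1.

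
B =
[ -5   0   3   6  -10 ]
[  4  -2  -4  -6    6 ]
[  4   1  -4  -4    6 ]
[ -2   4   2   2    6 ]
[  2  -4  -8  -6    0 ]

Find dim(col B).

4

Row reduce to echelon form.
R2 ← R2 + (4/5)·R1: [0, -2, -8/5, -6/5, -2]
R3 ← R3 + (4/5)·R1: [0, 1, -8/5, 4/5, -2]
R4 ← R4 − (2/5)·R1: [0, 4, 4/5, -2/5, 10]
R5 ← R5 + (2/5)·R1: [0, -4, -34/5, -18/5, -4]
R3 ← R3 + (1/2)·R2: [0, 0, -12/5, 1/5, -3]
R4 ← R4 + (2)·R2: [0, 0, -12/5, -14/5, 6]
R5 ← R5 − (2)·R2: [0, 0, -18/5, -6/5, 0]
R4 ← R4 − R3: [0, 0, 0, -3, 9]
R5 ← R5 − (3/2)·R3: [0, 0, 0, -3/2, 9/2]
R5 ← R5 − (1/2)·R4: [0, 0, 0, 0, 0]
Echelon form has 4 nonzero rows, so rank(B) = 4.
The column space has dimension equal to the rank: 4.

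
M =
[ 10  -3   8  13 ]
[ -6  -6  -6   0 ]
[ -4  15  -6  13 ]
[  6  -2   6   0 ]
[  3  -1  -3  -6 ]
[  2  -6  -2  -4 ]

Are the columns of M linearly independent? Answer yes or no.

yes

Row reduce M to echelon form.
R2 ← R2 + (3/5)·R1: [0, -39/5, -6/5, 39/5]
R3 ← R3 + (2/5)·R1: [0, 69/5, -14/5, 91/5]
R4 ← R4 − (3/5)·R1: [0, -1/5, 6/5, -39/5]
R5 ← R5 − (3/10)·R1: [0, -1/10, -27/5, -99/10]
R6 ← R6 − (1/5)·R1: [0, -27/5, -18/5, -33/5]
R3 ← R3 + (23/13)·R2: [0, 0, -64/13, 32]
R4 ← R4 − (1/39)·R2: [0, 0, 16/13, -8]
R5 ← R5 − (1/78)·R2: [0, 0, -70/13, -10]
R6 ← R6 − (9/13)·R2: [0, 0, -36/13, -12]
R4 ← R4 + (1/4)·R3: [0, 0, 0, 0]
R5 ← R5 − (35/32)·R3: [0, 0, 0, -45]
R6 ← R6 − (9/16)·R3: [0, 0, 0, -30]
Swap R4 ↔ R5
R6 ← R6 − (2/3)·R4: [0, 0, 0, 0]
4 pivots among 4 columns.
Every column is a pivot column, so the columns are linearly independent.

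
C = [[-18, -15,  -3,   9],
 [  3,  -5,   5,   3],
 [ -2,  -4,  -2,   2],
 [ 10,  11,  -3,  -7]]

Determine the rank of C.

3

Row reduce to echelon form.
R2 ← R2 + (1/6)·R1: [0, -15/2, 9/2, 9/2]
R3 ← R3 − (1/9)·R1: [0, -7/3, -5/3, 1]
R4 ← R4 + (5/9)·R1: [0, 8/3, -14/3, -2]
R3 ← R3 − (14/45)·R2: [0, 0, -46/15, -2/5]
R4 ← R4 + (16/45)·R2: [0, 0, -46/15, -2/5]
R4 ← R4 − R3: [0, 0, 0, 0]
Echelon form has 3 nonzero rows, so rank(C) = 3.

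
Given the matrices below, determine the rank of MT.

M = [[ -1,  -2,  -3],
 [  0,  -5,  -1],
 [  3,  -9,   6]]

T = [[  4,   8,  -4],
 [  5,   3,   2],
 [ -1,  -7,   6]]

2

First compute MT:
[[-11,   7, -18],
 [-24,  -8, -16],
 [-39, -45,   6]]
Now row reduce the product.
R2 ← R2 − (24/11)·R1: [0, -256/11, 256/11]
R3 ← R3 − (39/11)·R1: [0, -768/11, 768/11]
R3 ← R3 − (3)·R2: [0, 0, 0]
2 nonzero rows, so rank(MT) = 2.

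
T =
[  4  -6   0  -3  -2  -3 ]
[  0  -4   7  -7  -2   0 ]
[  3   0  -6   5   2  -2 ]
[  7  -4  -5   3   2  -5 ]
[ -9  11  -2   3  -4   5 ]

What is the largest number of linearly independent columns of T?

Row reduce to echelon form.
R3 ← R3 − (3/4)·R1: [0, 9/2, -6, 29/4, 7/2, 1/4]
R4 ← R4 − (7/4)·R1: [0, 13/2, -5, 33/4, 11/2, 1/4]
R5 ← R5 + (9/4)·R1: [0, -5/2, -2, -15/4, -17/2, -7/4]
R3 ← R3 + (9/8)·R2: [0, 0, 15/8, -5/8, 5/4, 1/4]
R4 ← R4 + (13/8)·R2: [0, 0, 51/8, -25/8, 9/4, 1/4]
R5 ← R5 − (5/8)·R2: [0, 0, -51/8, 5/8, -29/4, -7/4]
R4 ← R4 − (17/5)·R3: [0, 0, 0, -1, -2, -3/5]
R5 ← R5 + (17/5)·R3: [0, 0, 0, -3/2, -3, -9/10]
R5 ← R5 − (3/2)·R4: [0, 0, 0, 0, 0, 0]
Echelon form has 4 nonzero rows, so rank(T) = 4.
The rank gives the maximum number of linearly independent columns: 4.

4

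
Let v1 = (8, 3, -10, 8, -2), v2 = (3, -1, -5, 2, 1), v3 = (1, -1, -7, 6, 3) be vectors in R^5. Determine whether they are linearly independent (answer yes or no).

Form the matrix with these vectors as rows and row reduce.
R2 ← R2 − (3/8)·R1: [0, -17/8, -5/4, -1, 7/4]
R3 ← R3 − (1/8)·R1: [0, -11/8, -23/4, 5, 13/4]
R3 ← R3 − (11/17)·R2: [0, 0, -84/17, 96/17, 36/17]
3 nonzero rows, so the 3 vectors span a space of dimension 3.
Since 3 = 3, the vectors are linearly independent.

yes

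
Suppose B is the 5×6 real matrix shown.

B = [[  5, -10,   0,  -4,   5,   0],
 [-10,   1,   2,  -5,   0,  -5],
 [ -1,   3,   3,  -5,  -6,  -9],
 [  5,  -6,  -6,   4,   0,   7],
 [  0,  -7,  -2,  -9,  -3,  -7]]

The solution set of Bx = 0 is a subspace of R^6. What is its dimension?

Row reduce to echelon form.
R2 ← R2 + (2)·R1: [0, -19, 2, -13, 10, -5]
R3 ← R3 + (1/5)·R1: [0, 1, 3, -29/5, -5, -9]
R4 ← R4 − R1: [0, 4, -6, 8, -5, 7]
R3 ← R3 + (1/19)·R2: [0, 0, 59/19, -616/95, -85/19, -176/19]
R4 ← R4 + (4/19)·R2: [0, 0, -106/19, 100/19, -55/19, 113/19]
R5 ← R5 − (7/19)·R2: [0, 0, -52/19, -80/19, -127/19, -98/19]
R4 ← R4 + (106/59)·R3: [0, 0, 0, -1884/295, -645/59, -631/59]
R5 ← R5 + (52/59)·R3: [0, 0, 0, -2928/295, -627/59, -786/59]
R5 ← R5 − (244/157)·R4: [0, 0, 0, 0, 999/157, 518/157]
5 nonzero rows, so rank(B) = 5.
B has 6 columns; by rank–nullity, nullity = 6 − 5 = 1.

1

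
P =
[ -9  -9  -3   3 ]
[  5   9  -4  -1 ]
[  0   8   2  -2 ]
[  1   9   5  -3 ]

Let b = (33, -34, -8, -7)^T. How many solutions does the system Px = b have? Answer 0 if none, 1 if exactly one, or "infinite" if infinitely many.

infinite

Row reduce the augmented matrix [P | b].
R2 ← R2 + (5/9)·R1: [0, 4, -17/3, 2/3, -47/3]
R4 ← R4 + (1/9)·R1: [0, 8, 14/3, -8/3, -10/3]
R3 ← R3 − (2)·R2: [0, 0, 40/3, -10/3, 70/3]
R4 ← R4 − (2)·R2: [0, 0, 16, -4, 28]
R4 ← R4 − (6/5)·R3: [0, 0, 0, 0, 0]
The echelon form has 3 nonzero rows, and every pivot lies in the first 4 columns, so rank(P) = rank([P|b]) = 3.
The system is consistent.
rank = 3 < 4 unknowns, so there are infinitely many solutions.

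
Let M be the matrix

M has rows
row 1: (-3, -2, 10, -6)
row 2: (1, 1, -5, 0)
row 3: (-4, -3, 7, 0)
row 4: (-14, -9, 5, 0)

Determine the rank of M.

3

Row reduce to echelon form.
R2 ← R2 + (1/3)·R1: [0, 1/3, -5/3, -2]
R3 ← R3 − (4/3)·R1: [0, -1/3, -19/3, 8]
R4 ← R4 − (14/3)·R1: [0, 1/3, -125/3, 28]
R3 ← R3 + R2: [0, 0, -8, 6]
R4 ← R4 − R2: [0, 0, -40, 30]
R4 ← R4 − (5)·R3: [0, 0, 0, 0]
Echelon form has 3 nonzero rows, so rank(M) = 3.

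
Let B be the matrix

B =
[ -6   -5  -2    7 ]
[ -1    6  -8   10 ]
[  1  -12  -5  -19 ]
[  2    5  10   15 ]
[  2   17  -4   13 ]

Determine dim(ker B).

Row reduce to echelon form.
R2 ← R2 − (1/6)·R1: [0, 41/6, -23/3, 53/6]
R3 ← R3 + (1/6)·R1: [0, -77/6, -16/3, -107/6]
R4 ← R4 + (1/3)·R1: [0, 10/3, 28/3, 52/3]
R5 ← R5 + (1/3)·R1: [0, 46/3, -14/3, 46/3]
R3 ← R3 + (77/41)·R2: [0, 0, -809/41, -51/41]
R4 ← R4 − (20/41)·R2: [0, 0, 536/41, 534/41]
R5 ← R5 − (92/41)·R2: [0, 0, 514/41, -184/41]
R4 ← R4 + (536/809)·R3: [0, 0, 0, 9870/809]
R5 ← R5 + (514/809)·R3: [0, 0, 0, -4270/809]
R5 ← R5 + (61/141)·R4: [0, 0, 0, 0]
4 nonzero rows, so rank(B) = 4.
B has 4 columns; by rank–nullity, nullity = 4 − 4 = 0.

0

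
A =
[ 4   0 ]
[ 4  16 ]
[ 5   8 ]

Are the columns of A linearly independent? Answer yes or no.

yes

Row reduce A to echelon form.
R2 ← R2 − R1: [0, 16]
R3 ← R3 − (5/4)·R1: [0, 8]
R3 ← R3 − (1/2)·R2: [0, 0]
2 pivots among 2 columns.
Every column is a pivot column, so the columns are linearly independent.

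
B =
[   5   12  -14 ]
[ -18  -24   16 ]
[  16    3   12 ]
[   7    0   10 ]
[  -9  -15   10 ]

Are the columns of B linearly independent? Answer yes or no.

yes

Row reduce B to echelon form.
R2 ← R2 + (18/5)·R1: [0, 96/5, -172/5]
R3 ← R3 − (16/5)·R1: [0, -177/5, 284/5]
R4 ← R4 − (7/5)·R1: [0, -84/5, 148/5]
R5 ← R5 + (9/5)·R1: [0, 33/5, -76/5]
R3 ← R3 + (59/32)·R2: [0, 0, -53/8]
R4 ← R4 + (7/8)·R2: [0, 0, -1/2]
R5 ← R5 − (11/32)·R2: [0, 0, -27/8]
R4 ← R4 − (4/53)·R3: [0, 0, 0]
R5 ← R5 − (27/53)·R3: [0, 0, 0]
3 pivots among 3 columns.
Every column is a pivot column, so the columns are linearly independent.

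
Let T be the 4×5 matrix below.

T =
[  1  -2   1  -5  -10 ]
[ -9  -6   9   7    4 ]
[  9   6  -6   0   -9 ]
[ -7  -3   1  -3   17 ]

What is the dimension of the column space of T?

3

Row reduce to echelon form.
R2 ← R2 + (9)·R1: [0, -24, 18, -38, -86]
R3 ← R3 − (9)·R1: [0, 24, -15, 45, 81]
R4 ← R4 + (7)·R1: [0, -17, 8, -38, -53]
R3 ← R3 + R2: [0, 0, 3, 7, -5]
R4 ← R4 − (17/24)·R2: [0, 0, -19/4, -133/12, 95/12]
R4 ← R4 + (19/12)·R3: [0, 0, 0, 0, 0]
Echelon form has 3 nonzero rows, so rank(T) = 3.
The column space has dimension equal to the rank: 3.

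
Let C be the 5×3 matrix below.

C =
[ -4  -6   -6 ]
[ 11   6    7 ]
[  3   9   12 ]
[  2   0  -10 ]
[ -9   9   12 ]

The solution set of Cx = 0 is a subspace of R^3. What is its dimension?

Row reduce to echelon form.
R2 ← R2 + (11/4)·R1: [0, -21/2, -19/2]
R3 ← R3 + (3/4)·R1: [0, 9/2, 15/2]
R4 ← R4 + (1/2)·R1: [0, -3, -13]
R5 ← R5 − (9/4)·R1: [0, 45/2, 51/2]
R3 ← R3 + (3/7)·R2: [0, 0, 24/7]
R4 ← R4 − (2/7)·R2: [0, 0, -72/7]
R5 ← R5 + (15/7)·R2: [0, 0, 36/7]
R4 ← R4 + (3)·R3: [0, 0, 0]
R5 ← R5 − (3/2)·R3: [0, 0, 0]
3 nonzero rows, so rank(C) = 3.
C has 3 columns; by rank–nullity, nullity = 3 − 3 = 0.

0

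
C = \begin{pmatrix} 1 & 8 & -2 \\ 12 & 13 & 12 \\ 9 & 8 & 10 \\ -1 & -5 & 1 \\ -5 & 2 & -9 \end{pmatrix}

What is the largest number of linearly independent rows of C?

3

Row reduce to echelon form.
R2 ← R2 − (12)·R1: [0, -83, 36]
R3 ← R3 − (9)·R1: [0, -64, 28]
R4 ← R4 + R1: [0, 3, -1]
R5 ← R5 + (5)·R1: [0, 42, -19]
R3 ← R3 − (64/83)·R2: [0, 0, 20/83]
R4 ← R4 + (3/83)·R2: [0, 0, 25/83]
R5 ← R5 + (42/83)·R2: [0, 0, -65/83]
R4 ← R4 − (5/4)·R3: [0, 0, 0]
R5 ← R5 + (13/4)·R3: [0, 0, 0]
Echelon form has 3 nonzero rows, so rank(C) = 3.
The rank gives the maximum number of linearly independent rows: 3.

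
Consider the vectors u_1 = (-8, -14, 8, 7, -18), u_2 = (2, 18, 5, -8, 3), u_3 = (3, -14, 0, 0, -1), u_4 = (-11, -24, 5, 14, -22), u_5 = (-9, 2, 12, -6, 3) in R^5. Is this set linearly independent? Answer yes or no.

Form the matrix with these vectors as rows and row reduce.
R2 ← R2 + (1/4)·R1: [0, 29/2, 7, -25/4, -3/2]
R3 ← R3 + (3/8)·R1: [0, -77/4, 3, 21/8, -31/4]
R4 ← R4 − (11/8)·R1: [0, -19/4, -6, 35/8, 11/4]
R5 ← R5 − (9/8)·R1: [0, 71/4, 3, -111/8, 93/4]
R3 ← R3 + (77/58)·R2: [0, 0, 713/58, -329/58, -565/58]
R4 ← R4 + (19/58)·R2: [0, 0, -215/58, 135/58, 131/58]
R5 ← R5 − (71/58)·R2: [0, 0, -323/58, -361/58, 1455/58]
R4 ← R4 + (215/713)·R3: [0, 0, 0, 440/713, -484/713]
R5 ← R5 + (323/713)·R3: [0, 0, 0, -6270/713, 14740/713]
R5 ← R5 + (57/4)·R4: [0, 0, 0, 0, 11]
5 nonzero rows, so the 5 vectors span a space of dimension 5.
Since 5 = 5, the vectors are linearly independent.

yes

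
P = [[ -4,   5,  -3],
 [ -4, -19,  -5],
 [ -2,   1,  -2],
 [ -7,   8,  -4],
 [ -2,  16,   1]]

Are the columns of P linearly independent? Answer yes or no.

yes

Row reduce P to echelon form.
R2 ← R2 − R1: [0, -24, -2]
R3 ← R3 − (1/2)·R1: [0, -3/2, -1/2]
R4 ← R4 − (7/4)·R1: [0, -3/4, 5/4]
R5 ← R5 − (1/2)·R1: [0, 27/2, 5/2]
R3 ← R3 − (1/16)·R2: [0, 0, -3/8]
R4 ← R4 − (1/32)·R2: [0, 0, 21/16]
R5 ← R5 + (9/16)·R2: [0, 0, 11/8]
R4 ← R4 + (7/2)·R3: [0, 0, 0]
R5 ← R5 + (11/3)·R3: [0, 0, 0]
3 pivots among 3 columns.
Every column is a pivot column, so the columns are linearly independent.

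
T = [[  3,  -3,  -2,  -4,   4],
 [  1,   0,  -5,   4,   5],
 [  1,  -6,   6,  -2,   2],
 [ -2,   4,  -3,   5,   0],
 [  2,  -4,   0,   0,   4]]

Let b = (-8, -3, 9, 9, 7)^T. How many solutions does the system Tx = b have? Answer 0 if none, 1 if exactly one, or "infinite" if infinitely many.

Row reduce the augmented matrix [T | b].
R2 ← R2 − (1/3)·R1: [0, 1, -13/3, 16/3, 11/3, -1/3]
R3 ← R3 − (1/3)·R1: [0, -5, 20/3, -2/3, 2/3, 35/3]
R4 ← R4 + (2/3)·R1: [0, 2, -13/3, 7/3, 8/3, 11/3]
R5 ← R5 − (2/3)·R1: [0, -2, 4/3, 8/3, 4/3, 37/3]
R3 ← R3 + (5)·R2: [0, 0, -15, 26, 19, 10]
R4 ← R4 − (2)·R2: [0, 0, 13/3, -25/3, -14/3, 13/3]
R5 ← R5 + (2)·R2: [0, 0, -22/3, 40/3, 26/3, 35/3]
R4 ← R4 + (13/45)·R3: [0, 0, 0, -37/45, 37/45, 65/9]
R5 ← R5 − (22/45)·R3: [0, 0, 0, 28/45, -28/45, 61/9]
R5 ← R5 + (28/37)·R4: [0, 0, 0, 0, 0, 453/37]
The echelon form has 5 nonzero rows; the last pivot sits in the augmented column, so rank(T) = 4 but rank([T|b]) = 5.
Since the ranks differ, the system is inconsistent.
It has no solutions.

0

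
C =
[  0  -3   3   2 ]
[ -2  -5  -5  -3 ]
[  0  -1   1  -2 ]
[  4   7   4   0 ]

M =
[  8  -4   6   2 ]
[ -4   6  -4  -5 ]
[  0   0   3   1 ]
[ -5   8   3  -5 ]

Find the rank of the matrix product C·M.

First compute CM:
[[  2,  -2,  27,   8],
 [ 19, -46, -16,  31],
 [ 14, -22,   1,  16],
 [  4,  26,   8, -23]]
Now row reduce the product.
R2 ← R2 − (19/2)·R1: [0, -27, -545/2, -45]
R3 ← R3 − (7)·R1: [0, -8, -188, -40]
R4 ← R4 − (2)·R1: [0, 30, -46, -39]
R3 ← R3 − (8/27)·R2: [0, 0, -2896/27, -80/3]
R4 ← R4 + (10/9)·R2: [0, 0, -3139/9, -89]
R4 ← R4 − (9417/2896)·R3: [0, 0, 0, -414/181]
4 nonzero rows, so rank(CM) = 4.

4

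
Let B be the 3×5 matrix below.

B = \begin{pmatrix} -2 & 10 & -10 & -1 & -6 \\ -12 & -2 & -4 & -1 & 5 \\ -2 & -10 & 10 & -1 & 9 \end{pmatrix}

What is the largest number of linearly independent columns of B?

Row reduce to echelon form.
R2 ← R2 − (6)·R1: [0, -62, 56, 5, 41]
R3 ← R3 − R1: [0, -20, 20, 0, 15]
R3 ← R3 − (10/31)·R2: [0, 0, 60/31, -50/31, 55/31]
Echelon form has 3 nonzero rows, so rank(B) = 3.
The rank gives the maximum number of linearly independent columns: 3.

3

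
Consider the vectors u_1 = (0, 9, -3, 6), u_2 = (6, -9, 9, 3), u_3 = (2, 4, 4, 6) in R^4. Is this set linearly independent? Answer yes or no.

Form the matrix with these vectors as rows and row reduce.
Swap R1 ↔ R2
R3 ← R3 − (1/3)·R1: [0, 7, 1, 5]
R3 ← R3 − (7/9)·R2: [0, 0, 10/3, 1/3]
3 nonzero rows, so the 3 vectors span a space of dimension 3.
Since 3 = 3, the vectors are linearly independent.

yes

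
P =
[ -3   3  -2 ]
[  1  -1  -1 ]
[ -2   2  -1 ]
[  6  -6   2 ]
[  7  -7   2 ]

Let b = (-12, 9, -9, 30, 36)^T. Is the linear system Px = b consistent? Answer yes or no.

yes

Row reduce the augmented matrix [P | b].
R2 ← R2 + (1/3)·R1: [0, 0, -5/3, 5]
R3 ← R3 − (2/3)·R1: [0, 0, 1/3, -1]
R4 ← R4 + (2)·R1: [0, 0, -2, 6]
R5 ← R5 + (7/3)·R1: [0, 0, -8/3, 8]
R3 ← R3 + (1/5)·R2: [0, 0, 0, 0]
R4 ← R4 − (6/5)·R2: [0, 0, 0, 0]
R5 ← R5 − (8/5)·R2: [0, 0, 0, 0]
The echelon form has 2 nonzero rows, and every pivot lies in the first 3 columns, so rank(P) = rank([P|b]) = 2.
The system is consistent.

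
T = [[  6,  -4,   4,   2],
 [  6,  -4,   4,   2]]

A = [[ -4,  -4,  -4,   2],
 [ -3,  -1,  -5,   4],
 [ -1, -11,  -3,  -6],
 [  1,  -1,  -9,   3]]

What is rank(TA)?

1

First compute TA:
[[-14, -66, -34, -22],
 [-14, -66, -34, -22]]
Now row reduce the product.
R2 ← R2 − R1: [0, 0, 0, 0]
1 nonzero row, so rank(TA) = 1.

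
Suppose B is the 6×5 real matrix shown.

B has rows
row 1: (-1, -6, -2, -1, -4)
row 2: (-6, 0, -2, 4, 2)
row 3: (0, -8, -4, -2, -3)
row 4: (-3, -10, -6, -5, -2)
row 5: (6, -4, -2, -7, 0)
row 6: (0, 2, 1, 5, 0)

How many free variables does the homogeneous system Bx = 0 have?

Row reduce to echelon form.
R2 ← R2 − (6)·R1: [0, 36, 10, 10, 26]
R4 ← R4 − (3)·R1: [0, 8, 0, -2, 10]
R5 ← R5 + (6)·R1: [0, -40, -14, -13, -24]
R3 ← R3 + (2/9)·R2: [0, 0, -16/9, 2/9, 25/9]
R4 ← R4 − (2/9)·R2: [0, 0, -20/9, -38/9, 38/9]
R5 ← R5 + (10/9)·R2: [0, 0, -26/9, -17/9, 44/9]
R6 ← R6 − (1/18)·R2: [0, 0, 4/9, 40/9, -13/9]
R4 ← R4 − (5/4)·R3: [0, 0, 0, -9/2, 3/4]
R5 ← R5 − (13/8)·R3: [0, 0, 0, -9/4, 3/8]
R6 ← R6 + (1/4)·R3: [0, 0, 0, 9/2, -3/4]
R5 ← R5 − (1/2)·R4: [0, 0, 0, 0, 0]
R6 ← R6 + R4: [0, 0, 0, 0, 0]
4 nonzero rows, so rank(B) = 4.
B has 5 columns; by rank–nullity, nullity = 5 − 4 = 1.

1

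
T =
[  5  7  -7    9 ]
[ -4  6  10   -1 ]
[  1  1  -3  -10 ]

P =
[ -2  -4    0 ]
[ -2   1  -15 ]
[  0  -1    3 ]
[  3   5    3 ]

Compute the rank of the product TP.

2

First compute TP:
[[  3,  39, -99],
 [ -7,   7, -63],
 [-34, -50, -54]]
Now row reduce the product.
R2 ← R2 + (7/3)·R1: [0, 98, -294]
R3 ← R3 + (34/3)·R1: [0, 392, -1176]
R3 ← R3 − (4)·R2: [0, 0, 0]
2 nonzero rows, so rank(TP) = 2.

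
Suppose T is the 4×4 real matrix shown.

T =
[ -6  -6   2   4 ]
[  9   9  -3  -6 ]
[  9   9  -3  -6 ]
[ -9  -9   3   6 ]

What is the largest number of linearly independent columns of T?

Row reduce to echelon form.
R2 ← R2 + (3/2)·R1: [0, 0, 0, 0]
R3 ← R3 + (3/2)·R1: [0, 0, 0, 0]
R4 ← R4 − (3/2)·R1: [0, 0, 0, 0]
Echelon form has 1 nonzero row, so rank(T) = 1.
The rank gives the maximum number of linearly independent columns: 1.

1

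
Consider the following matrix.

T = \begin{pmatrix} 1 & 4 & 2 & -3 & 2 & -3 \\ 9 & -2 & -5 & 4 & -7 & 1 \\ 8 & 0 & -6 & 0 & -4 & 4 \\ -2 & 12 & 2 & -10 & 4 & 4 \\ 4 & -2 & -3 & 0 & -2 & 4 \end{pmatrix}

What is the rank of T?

Row reduce to echelon form.
R2 ← R2 − (9)·R1: [0, -38, -23, 31, -25, 28]
R3 ← R3 − (8)·R1: [0, -32, -22, 24, -20, 28]
R4 ← R4 + (2)·R1: [0, 20, 6, -16, 8, -2]
R5 ← R5 − (4)·R1: [0, -18, -11, 12, -10, 16]
R3 ← R3 − (16/19)·R2: [0, 0, -50/19, -40/19, 20/19, 84/19]
R4 ← R4 + (10/19)·R2: [0, 0, -116/19, 6/19, -98/19, 242/19]
R5 ← R5 − (9/19)·R2: [0, 0, -2/19, -51/19, 35/19, 52/19]
R4 ← R4 − (58/25)·R3: [0, 0, 0, 26/5, -38/5, 62/25]
R5 ← R5 − (1/25)·R3: [0, 0, 0, -13/5, 9/5, 64/25]
R5 ← R5 + (1/2)·R4: [0, 0, 0, 0, -2, 19/5]
Echelon form has 5 nonzero rows, so rank(T) = 5.

5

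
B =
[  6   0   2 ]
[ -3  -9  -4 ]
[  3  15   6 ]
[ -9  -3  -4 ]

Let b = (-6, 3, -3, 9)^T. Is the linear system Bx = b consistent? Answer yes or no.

yes

Row reduce the augmented matrix [B | b].
R2 ← R2 + (1/2)·R1: [0, -9, -3, 0]
R3 ← R3 − (1/2)·R1: [0, 15, 5, 0]
R4 ← R4 + (3/2)·R1: [0, -3, -1, 0]
R3 ← R3 + (5/3)·R2: [0, 0, 0, 0]
R4 ← R4 − (1/3)·R2: [0, 0, 0, 0]
The echelon form has 2 nonzero rows, and every pivot lies in the first 3 columns, so rank(B) = rank([B|b]) = 2.
The system is consistent.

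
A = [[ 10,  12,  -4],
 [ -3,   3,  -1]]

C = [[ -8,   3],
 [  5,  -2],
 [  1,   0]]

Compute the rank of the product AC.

2

First compute AC:
[[-24,   6],
 [ 38, -15]]
Now row reduce the product.
R2 ← R2 + (19/12)·R1: [0, -11/2]
2 nonzero rows, so rank(AC) = 2.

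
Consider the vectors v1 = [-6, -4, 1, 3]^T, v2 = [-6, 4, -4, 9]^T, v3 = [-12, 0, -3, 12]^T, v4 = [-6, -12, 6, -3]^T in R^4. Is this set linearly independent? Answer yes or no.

no

Form the matrix with these vectors as rows and row reduce.
R2 ← R2 − R1: [0, 8, -5, 6]
R3 ← R3 − (2)·R1: [0, 8, -5, 6]
R4 ← R4 − R1: [0, -8, 5, -6]
R3 ← R3 − R2: [0, 0, 0, 0]
R4 ← R4 + R2: [0, 0, 0, 0]
2 nonzero rows, so the 4 vectors span a space of dimension 2.
Since 2 < 4, the vectors are linearly dependent.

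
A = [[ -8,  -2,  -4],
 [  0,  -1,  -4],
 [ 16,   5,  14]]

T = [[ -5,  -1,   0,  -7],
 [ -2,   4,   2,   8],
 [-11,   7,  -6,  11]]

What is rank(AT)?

3

First compute AT:
[[ 88, -28,  20,  -4],
 [ 46, -32,  22, -52],
 [-244, 102, -74,  82]]
Now row reduce the product.
R2 ← R2 − (23/44)·R1: [0, -191/11, 127/11, -549/11]
R3 ← R3 + (61/22)·R1: [0, 268/11, -204/11, 780/11]
R3 ← R3 + (268/191)·R2: [0, 0, -448/191, 168/191]
3 nonzero rows, so rank(AT) = 3.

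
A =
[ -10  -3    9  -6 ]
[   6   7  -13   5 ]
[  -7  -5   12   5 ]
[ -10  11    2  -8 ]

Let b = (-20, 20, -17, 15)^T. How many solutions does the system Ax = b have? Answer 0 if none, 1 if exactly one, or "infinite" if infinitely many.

1

Row reduce the augmented matrix [A | b].
R2 ← R2 + (3/5)·R1: [0, 26/5, -38/5, 7/5, 8]
R3 ← R3 − (7/10)·R1: [0, -29/10, 57/10, 46/5, -3]
R4 ← R4 − R1: [0, 14, -7, -2, 35]
R3 ← R3 + (29/52)·R2: [0, 0, 19/13, 519/52, 19/13]
R4 ← R4 − (35/13)·R2: [0, 0, 175/13, -75/13, 175/13]
R4 ← R4 − (175/19)·R3: [0, 0, 0, -7425/76, 0]
The echelon form has 4 nonzero rows, and every pivot lies in the first 4 columns, so rank(A) = rank([A|b]) = 4.
The system is consistent.
rank = 4 = number of unknowns, so the solution is unique.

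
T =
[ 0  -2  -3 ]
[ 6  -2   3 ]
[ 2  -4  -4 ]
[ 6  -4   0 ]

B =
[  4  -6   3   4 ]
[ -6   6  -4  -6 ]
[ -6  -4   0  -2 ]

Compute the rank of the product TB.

2

First compute TB:
[[ 30,   0,   8,  18],
 [ 18, -60,  26,  30],
 [ 56, -20,  22,  40],
 [ 48, -60,  34,  48]]
Now row reduce the product.
R2 ← R2 − (3/5)·R1: [0, -60, 106/5, 96/5]
R3 ← R3 − (28/15)·R1: [0, -20, 106/15, 32/5]
R4 ← R4 − (8/5)·R1: [0, -60, 106/5, 96/5]
R3 ← R3 − (1/3)·R2: [0, 0, 0, 0]
R4 ← R4 − R2: [0, 0, 0, 0]
2 nonzero rows, so rank(TB) = 2.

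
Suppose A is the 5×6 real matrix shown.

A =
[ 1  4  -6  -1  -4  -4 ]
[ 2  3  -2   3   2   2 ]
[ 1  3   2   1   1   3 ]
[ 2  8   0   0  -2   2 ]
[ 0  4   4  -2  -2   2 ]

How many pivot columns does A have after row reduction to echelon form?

3

Row reduce to echelon form.
R2 ← R2 − (2)·R1: [0, -5, 10, 5, 10, 10]
R3 ← R3 − R1: [0, -1, 8, 2, 5, 7]
R4 ← R4 − (2)·R1: [0, 0, 12, 2, 6, 10]
R3 ← R3 − (1/5)·R2: [0, 0, 6, 1, 3, 5]
R5 ← R5 + (4/5)·R2: [0, 0, 12, 2, 6, 10]
R4 ← R4 − (2)·R3: [0, 0, 0, 0, 0, 0]
R5 ← R5 − (2)·R3: [0, 0, 0, 0, 0, 0]
Echelon form has 3 nonzero rows, so rank(A) = 3.
Each nonzero row contributes one pivot column: 3 pivot columns.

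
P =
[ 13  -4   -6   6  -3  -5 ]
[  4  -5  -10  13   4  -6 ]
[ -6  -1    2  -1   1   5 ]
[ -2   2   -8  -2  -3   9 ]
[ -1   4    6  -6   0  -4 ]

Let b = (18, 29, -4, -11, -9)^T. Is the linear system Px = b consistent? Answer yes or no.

yes

Row reduce the augmented matrix [P | b].
R2 ← R2 − (4/13)·R1: [0, -49/13, -106/13, 145/13, 64/13, -58/13, 305/13]
R3 ← R3 + (6/13)·R1: [0, -37/13, -10/13, 23/13, -5/13, 35/13, 56/13]
R4 ← R4 + (2/13)·R1: [0, 18/13, -116/13, -14/13, -45/13, 107/13, -107/13]
R5 ← R5 + (1/13)·R1: [0, 48/13, 72/13, -72/13, -3/13, -57/13, -99/13]
R3 ← R3 − (37/49)·R2: [0, 0, 264/49, -326/49, -201/49, 297/49, -657/49]
R4 ← R4 + (18/49)·R2: [0, 0, -584/49, 148/49, -81/49, 323/49, 19/49]
R5 ← R5 + (48/49)·R2: [0, 0, -120/49, 264/49, 225/49, -429/49, 753/49]
R4 ← R4 + (73/33)·R3: [0, 0, 0, -386/33, -118/11, 20, -322/11]
R5 ← R5 + (5/11)·R3: [0, 0, 0, 26/11, 30/11, -6, 102/11]
R5 ← R5 + (39/193)·R4: [0, 0, 0, 0, 108/193, -378/193, 648/193]
The echelon form has 5 nonzero rows, and every pivot lies in the first 6 columns, so rank(P) = rank([P|b]) = 5.
The system is consistent.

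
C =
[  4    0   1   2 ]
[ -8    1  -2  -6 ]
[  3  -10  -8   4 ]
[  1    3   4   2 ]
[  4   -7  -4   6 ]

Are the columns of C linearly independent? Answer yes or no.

Row reduce C to echelon form.
R2 ← R2 + (2)·R1: [0, 1, 0, -2]
R3 ← R3 − (3/4)·R1: [0, -10, -35/4, 5/2]
R4 ← R4 − (1/4)·R1: [0, 3, 15/4, 3/2]
R5 ← R5 − R1: [0, -7, -5, 4]
R3 ← R3 + (10)·R2: [0, 0, -35/4, -35/2]
R4 ← R4 − (3)·R2: [0, 0, 15/4, 15/2]
R5 ← R5 + (7)·R2: [0, 0, -5, -10]
R4 ← R4 + (3/7)·R3: [0, 0, 0, 0]
R5 ← R5 − (4/7)·R3: [0, 0, 0, 0]
3 pivots among 4 columns.
Only 3 < 4 pivot columns, so the columns are linearly dependent.

no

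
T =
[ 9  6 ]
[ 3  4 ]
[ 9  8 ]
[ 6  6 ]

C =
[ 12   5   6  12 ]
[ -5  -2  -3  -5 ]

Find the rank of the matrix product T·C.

First compute TC:
[[ 78,  33,  36,  78],
 [ 16,   7,   6,  16],
 [ 68,  29,  30,  68],
 [ 42,  18,  18,  42]]
Now row reduce the product.
R2 ← R2 − (8/39)·R1: [0, 3/13, -18/13, 0]
R3 ← R3 − (34/39)·R1: [0, 3/13, -18/13, 0]
R4 ← R4 − (7/13)·R1: [0, 3/13, -18/13, 0]
R3 ← R3 − R2: [0, 0, 0, 0]
R4 ← R4 − R2: [0, 0, 0, 0]
2 nonzero rows, so rank(TC) = 2.

2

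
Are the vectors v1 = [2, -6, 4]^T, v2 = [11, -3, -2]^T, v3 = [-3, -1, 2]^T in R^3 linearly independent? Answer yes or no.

Form the matrix with these vectors as rows and row reduce.
R2 ← R2 − (11/2)·R1: [0, 30, -24]
R3 ← R3 + (3/2)·R1: [0, -10, 8]
R3 ← R3 + (1/3)·R2: [0, 0, 0]
2 nonzero rows, so the 3 vectors span a space of dimension 2.
Since 2 < 3, the vectors are linearly dependent.

no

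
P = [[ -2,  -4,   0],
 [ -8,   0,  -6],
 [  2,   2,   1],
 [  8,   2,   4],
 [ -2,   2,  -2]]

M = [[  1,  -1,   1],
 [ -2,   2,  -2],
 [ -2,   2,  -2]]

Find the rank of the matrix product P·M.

First compute PM:
[[  6,  -6,   6],
 [  4,  -4,   4],
 [ -4,   4,  -4],
 [ -4,   4,  -4],
 [ -2,   2,  -2]]
Now row reduce the product.
R2 ← R2 − (2/3)·R1: [0, 0, 0]
R3 ← R3 + (2/3)·R1: [0, 0, 0]
R4 ← R4 + (2/3)·R1: [0, 0, 0]
R5 ← R5 + (1/3)·R1: [0, 0, 0]
1 nonzero row, so rank(PM) = 1.

1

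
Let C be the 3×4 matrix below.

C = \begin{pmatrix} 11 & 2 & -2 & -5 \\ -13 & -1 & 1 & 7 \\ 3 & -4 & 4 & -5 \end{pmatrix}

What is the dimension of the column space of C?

Row reduce to echelon form.
R2 ← R2 + (13/11)·R1: [0, 15/11, -15/11, 12/11]
R3 ← R3 − (3/11)·R1: [0, -50/11, 50/11, -40/11]
R3 ← R3 + (10/3)·R2: [0, 0, 0, 0]
Echelon form has 2 nonzero rows, so rank(C) = 2.
The column space has dimension equal to the rank: 2.

2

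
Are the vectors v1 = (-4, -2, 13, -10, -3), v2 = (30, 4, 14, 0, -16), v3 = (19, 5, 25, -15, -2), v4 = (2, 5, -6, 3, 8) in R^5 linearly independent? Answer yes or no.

Form the matrix with these vectors as rows and row reduce.
R2 ← R2 + (15/2)·R1: [0, -11, 223/2, -75, -77/2]
R3 ← R3 + (19/4)·R1: [0, -9/2, 347/4, -125/2, -65/4]
R4 ← R4 + (1/2)·R1: [0, 4, 1/2, -2, 13/2]
R3 ← R3 − (9/22)·R2: [0, 0, 905/22, -350/11, -1/2]
R4 ← R4 + (4/11)·R2: [0, 0, 903/22, -322/11, -15/2]
R4 ← R4 − (903/905)·R3: [0, 0, 0, 448/181, -6336/905]
4 nonzero rows, so the 4 vectors span a space of dimension 4.
Since 4 = 4, the vectors are linearly independent.

yes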